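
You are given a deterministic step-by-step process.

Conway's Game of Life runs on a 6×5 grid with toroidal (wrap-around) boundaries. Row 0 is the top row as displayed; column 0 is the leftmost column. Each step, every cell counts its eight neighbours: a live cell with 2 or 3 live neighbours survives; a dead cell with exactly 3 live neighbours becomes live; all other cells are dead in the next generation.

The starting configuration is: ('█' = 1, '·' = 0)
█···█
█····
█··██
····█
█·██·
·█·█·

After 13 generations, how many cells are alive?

9

gen 0: █···█
█····
█··██
····█
█·██·
·█·█·
gen 1: ██··█
·█·█·
█··█·
·██··
████·
·█·█·
gen 2: ·█·██
·█·█·
█··██
·····
█··██
···█·
gen 3: █··██
·█···
█·███
·····
···██
·····
gen 4: █···█
·█···
█████
█·█··
·····
█····
gen 5: ██··█
·····
···██
█·█··
·█···
█···█
gen 6: ·█··█
···█·
···██
█████
·█··█
····█
gen 7: █··██
█·██·
·█···
·█···
·█···
···██
gen 8: ██···
█·██·
██···
███··
█·█··
··██·
gen 9: █····
··█··
···█·
··█·█
█···█
█·███
gen 10: █·█··
·····
··██·
█···█
··█··
···█·
gen 11: ·····
·███·
···██
·██·█
···██
·███·
gen 12: ·····
··███
····█
··█··
····█
··███
gen 13: ·····
···██
··█·█
···█·
··█·█
···██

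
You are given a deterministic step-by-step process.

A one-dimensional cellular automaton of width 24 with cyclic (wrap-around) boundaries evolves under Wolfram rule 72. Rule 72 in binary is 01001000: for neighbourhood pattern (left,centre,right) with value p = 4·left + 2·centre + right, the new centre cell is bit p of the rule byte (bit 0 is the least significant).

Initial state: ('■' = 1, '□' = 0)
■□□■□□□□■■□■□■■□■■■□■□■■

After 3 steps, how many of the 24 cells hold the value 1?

0) ■□□■□□□□■■□■□■■□■■■□■□■■
1) ■□□□□□□□■■□□□■■□■□■□□□■□
2) □□□□□□□□■■□□□■■□□□□□□□□□
3) □□□□□□□□■■□□□■■□□□□□□□□□

4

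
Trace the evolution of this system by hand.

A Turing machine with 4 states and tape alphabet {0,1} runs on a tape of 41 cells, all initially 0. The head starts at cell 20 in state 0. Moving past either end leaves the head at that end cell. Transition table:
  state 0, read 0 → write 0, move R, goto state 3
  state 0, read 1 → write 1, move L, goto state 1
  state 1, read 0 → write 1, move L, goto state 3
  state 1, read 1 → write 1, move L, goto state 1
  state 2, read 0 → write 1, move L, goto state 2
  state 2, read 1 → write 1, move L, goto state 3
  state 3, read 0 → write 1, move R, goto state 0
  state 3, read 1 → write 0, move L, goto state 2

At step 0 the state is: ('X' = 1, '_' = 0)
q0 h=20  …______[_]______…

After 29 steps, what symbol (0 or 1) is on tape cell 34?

k=0  q0 h=20  …______[_]______…
k=1  q3 h=21  …______[_]______…
k=2  q0 h=22  …_____X[_]______…
k=3  q3 h=23  …____X_[_]______…
k=4  q0 h=24  …___X_X[_]______…
k=5  q3 h=25  …__X_X_[_]______…
k=6  q0 h=26  …_X_X_X[_]______…
k=7  q3 h=27  …X_X_X_[_]______…
k=8  q0 h=28  …_X_X_X[_]______…
k=9  q3 h=29  …X_X_X_[_]______…
k=10  q0 h=30  …_X_X_X[_]______…
k=11  q3 h=31  …X_X_X_[_]______…
k=12  q0 h=32  …_X_X_X[_]______…
k=13  q3 h=33  …X_X_X_[_]______…
k=14  q0 h=34  …_X_X_X[_]______|
k=15  q3 h=35  …X_X_X_[_]_____|
k=16  q0 h=36  …_X_X_X[_]____|
k=17  q3 h=37  …X_X_X_[_]___|
k=18  q0 h=38  …_X_X_X[_]__|
k=19  q3 h=39  …X_X_X_[_]_|
k=20  q0 h=40  …_X_X_X[_]|
k=21  q3 h=40  …_X_X_X[_]|
k=22  q0 h=40  …_X_X_X[X]|
k=23  q1 h=39  …X_X_X_[X]X|
k=24  q1 h=38  …_X_X_X[_]XX|
k=25  q3 h=37  …X_X_X_[X]XXX|
k=26  q2 h=36  …_X_X_X[_]_XXX|
k=27  q2 h=35  …X_X_X_[X]X_XXX|
k=28  q3 h=34  …_X_X_X[_]XX_XXX|
k=29  q0 h=35  …X_X_XX[X]X_XXX|

1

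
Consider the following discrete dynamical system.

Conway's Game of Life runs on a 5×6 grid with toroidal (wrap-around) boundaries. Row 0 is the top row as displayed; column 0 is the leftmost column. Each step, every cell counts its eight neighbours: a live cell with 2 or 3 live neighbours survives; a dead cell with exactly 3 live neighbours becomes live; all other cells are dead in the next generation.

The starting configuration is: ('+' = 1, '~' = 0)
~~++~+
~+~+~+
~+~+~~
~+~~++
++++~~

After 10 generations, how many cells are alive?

5

t=0: ~~++~+
~+~+~+
~+~+~~
~+~~++
++++~~
t=1: ~~~~~+
~+~+~~
~+~+~+
~~~~++
~~~~~~
t=2: ~~~~~~
~~~~~~
~~~+~+
+~~~++
~~~~++
t=3: ~~~~~~
~~~~~~
+~~~~+
+~~+~~
+~~~+~
t=4: ~~~~~~
~~~~~~
+~~~~+
++~~+~
~~~~~+
t=5: ~~~~~~
~~~~~~
++~~~+
~+~~+~
+~~~~+
t=6: ~~~~~~
+~~~~~
++~~~+
~+~~+~
+~~~~+
t=7: +~~~~+
++~~~+
~+~~~+
~+~~+~
+~~~~+
t=8: ~~~~+~
~+~~+~
~++~++
~+~~+~
~+~~+~
t=9: ~~~+++
+++~+~
~++~++
~+~~+~
~~~+++
t=10: ~+~~~~
~~~~~~
~~~~+~
~+~~~~
+~+~~~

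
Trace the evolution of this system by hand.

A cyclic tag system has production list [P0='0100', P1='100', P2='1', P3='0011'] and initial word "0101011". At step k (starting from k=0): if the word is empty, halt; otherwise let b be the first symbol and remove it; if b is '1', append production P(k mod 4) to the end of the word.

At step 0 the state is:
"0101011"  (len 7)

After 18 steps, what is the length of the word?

15

step 0: "0101011"  (len 7)
step 1: "101011"  (len 6)
step 2: "01011100"  (len 8)
step 3: "1011100"  (len 7)
step 4: "0111000011"  (len 10)
step 5: "111000011"  (len 9)
step 6: "11000011100"  (len 11)
step 7: "10000111001"  (len 11)
step 8: "00001110010011"  (len 14)
step 9: "0001110010011"  (len 13)
step 10: "001110010011"  (len 12)
step 11: "01110010011"  (len 11)
step 12: "1110010011"  (len 10)
step 13: "1100100110100"  (len 13)
step 14: "100100110100100"  (len 15)
step 15: "001001101001001"  (len 15)
step 16: "01001101001001"  (len 14)
step 17: "1001101001001"  (len 13)
step 18: "001101001001100"  (len 15)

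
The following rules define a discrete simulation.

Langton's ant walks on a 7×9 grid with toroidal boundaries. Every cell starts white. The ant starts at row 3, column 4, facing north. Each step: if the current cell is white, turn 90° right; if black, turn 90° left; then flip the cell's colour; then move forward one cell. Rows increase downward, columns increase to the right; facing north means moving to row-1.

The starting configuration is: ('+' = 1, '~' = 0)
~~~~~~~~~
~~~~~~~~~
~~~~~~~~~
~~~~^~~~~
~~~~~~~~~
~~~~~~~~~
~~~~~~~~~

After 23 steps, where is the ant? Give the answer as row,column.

t=0: ~~~~~~~~~
~~~~~~~~~
~~~~~~~~~
~~~~^~~~~
~~~~~~~~~
~~~~~~~~~
~~~~~~~~~
t=1: ~~~~~~~~~
~~~~~~~~~
~~~~~~~~~
~~~~+>~~~
~~~~~~~~~
~~~~~~~~~
~~~~~~~~~
t=2: ~~~~~~~~~
~~~~~~~~~
~~~~~~~~~
~~~~++~~~
~~~~~v~~~
~~~~~~~~~
~~~~~~~~~
t=3: ~~~~~~~~~
~~~~~~~~~
~~~~~~~~~
~~~~++~~~
~~~~<+~~~
~~~~~~~~~
~~~~~~~~~
t=4: ~~~~~~~~~
~~~~~~~~~
~~~~~~~~~
~~~~^+~~~
~~~~++~~~
~~~~~~~~~
~~~~~~~~~
t=5: ~~~~~~~~~
~~~~~~~~~
~~~~~~~~~
~~~<~+~~~
~~~~++~~~
~~~~~~~~~
~~~~~~~~~
t=6: ~~~~~~~~~
~~~~~~~~~
~~~^~~~~~
~~~+~+~~~
~~~~++~~~
~~~~~~~~~
~~~~~~~~~
t=7: ~~~~~~~~~
~~~~~~~~~
~~~+>~~~~
~~~+~+~~~
~~~~++~~~
~~~~~~~~~
~~~~~~~~~
t=8: ~~~~~~~~~
~~~~~~~~~
~~~++~~~~
~~~+v+~~~
~~~~++~~~
~~~~~~~~~
~~~~~~~~~
t=9: ~~~~~~~~~
~~~~~~~~~
~~~++~~~~
~~~<++~~~
~~~~++~~~
~~~~~~~~~
~~~~~~~~~
t=10: ~~~~~~~~~
~~~~~~~~~
~~~++~~~~
~~~~++~~~
~~~v++~~~
~~~~~~~~~
~~~~~~~~~
t=11: ~~~~~~~~~
~~~~~~~~~
~~~++~~~~
~~~~++~~~
~~<+++~~~
~~~~~~~~~
~~~~~~~~~
t=12: ~~~~~~~~~
~~~~~~~~~
~~~++~~~~
~~^~++~~~
~~++++~~~
~~~~~~~~~
~~~~~~~~~
t=13: ~~~~~~~~~
~~~~~~~~~
~~~++~~~~
~~+>++~~~
~~++++~~~
~~~~~~~~~
~~~~~~~~~
t=14: ~~~~~~~~~
~~~~~~~~~
~~~++~~~~
~~++++~~~
~~+v++~~~
~~~~~~~~~
~~~~~~~~~
t=15: ~~~~~~~~~
~~~~~~~~~
~~~++~~~~
~~++++~~~
~~+~>+~~~
~~~~~~~~~
~~~~~~~~~
t=16: ~~~~~~~~~
~~~~~~~~~
~~~++~~~~
~~++^+~~~
~~+~~+~~~
~~~~~~~~~
~~~~~~~~~
t=17: ~~~~~~~~~
~~~~~~~~~
~~~++~~~~
~~+<~+~~~
~~+~~+~~~
~~~~~~~~~
~~~~~~~~~
t=18: ~~~~~~~~~
~~~~~~~~~
~~~++~~~~
~~+~~+~~~
~~+v~+~~~
~~~~~~~~~
~~~~~~~~~
t=19: ~~~~~~~~~
~~~~~~~~~
~~~++~~~~
~~+~~+~~~
~~<+~+~~~
~~~~~~~~~
~~~~~~~~~
t=20: ~~~~~~~~~
~~~~~~~~~
~~~++~~~~
~~+~~+~~~
~~~+~+~~~
~~v~~~~~~
~~~~~~~~~
t=21: ~~~~~~~~~
~~~~~~~~~
~~~++~~~~
~~+~~+~~~
~~~+~+~~~
~<+~~~~~~
~~~~~~~~~
t=22: ~~~~~~~~~
~~~~~~~~~
~~~++~~~~
~~+~~+~~~
~^~+~+~~~
~++~~~~~~
~~~~~~~~~
t=23: ~~~~~~~~~
~~~~~~~~~
~~~++~~~~
~~+~~+~~~
~+>+~+~~~
~++~~~~~~
~~~~~~~~~

4,2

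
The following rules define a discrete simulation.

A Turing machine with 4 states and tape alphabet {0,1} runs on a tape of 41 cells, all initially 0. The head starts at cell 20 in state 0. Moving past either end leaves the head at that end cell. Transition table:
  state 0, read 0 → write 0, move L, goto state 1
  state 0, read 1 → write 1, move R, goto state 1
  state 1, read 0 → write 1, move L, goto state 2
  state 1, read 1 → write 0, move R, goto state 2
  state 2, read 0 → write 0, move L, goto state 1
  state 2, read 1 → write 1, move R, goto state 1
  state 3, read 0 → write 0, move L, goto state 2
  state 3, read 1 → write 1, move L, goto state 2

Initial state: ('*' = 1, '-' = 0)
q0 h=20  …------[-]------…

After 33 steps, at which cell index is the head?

1

gen 0: q0 h=20  …------[-]------…
gen 1: q1 h=19  …------[-]------…
gen 2: q2 h=18  …------[-]*-----…
gen 3: q1 h=17  …------[-]-*----…
gen 4: q2 h=16  …------[-]*-*---…
gen 5: q1 h=15  …------[-]-*-*--…
gen 6: q2 h=14  …------[-]*-*-*-…
gen 7: q1 h=13  …------[-]-*-*-*…
gen 8: q2 h=12  …------[-]*-*-*-…
gen 9: q1 h=11  …------[-]-*-*-*…
gen 10: q2 h=10  …------[-]*-*-*-…
gen 11: q1 h= 9  …------[-]-*-*-*…
gen 12: q2 h= 8  …------[-]*-*-*-…
gen 13: q1 h= 7  …------[-]-*-*-*…
gen 14: q2 h= 6  |------[-]*-*-*-…
gen 15: q1 h= 5  |-----[-]-*-*-*…
gen 16: q2 h= 4  |----[-]*-*-*-…
gen 17: q1 h= 3  |---[-]-*-*-*…
gen 18: q2 h= 2  |--[-]*-*-*-…
gen 19: q1 h= 1  |-[-]-*-*-*…
gen 20: q2 h= 0  |[-]*-*-*-…
gen 21: q1 h= 0  |[-]*-*-*-…
gen 22: q2 h= 0  |[*]*-*-*-…
gen 23: q1 h= 1  |*[*]-*-*-*…
gen 24: q2 h= 2  |*-[-]*-*-*-…
gen 25: q1 h= 1  |*[-]-*-*-*…
gen 26: q2 h= 0  |[*]*-*-*-…
gen 27: q1 h= 1  |*[*]-*-*-*…
gen 28: q2 h= 2  |*-[-]*-*-*-…
gen 29: q1 h= 1  |*[-]-*-*-*…
gen 30: q2 h= 0  |[*]*-*-*-…
gen 31: q1 h= 1  |*[*]-*-*-*…
gen 32: q2 h= 2  |*-[-]*-*-*-…
gen 33: q1 h= 1  |*[-]-*-*-*…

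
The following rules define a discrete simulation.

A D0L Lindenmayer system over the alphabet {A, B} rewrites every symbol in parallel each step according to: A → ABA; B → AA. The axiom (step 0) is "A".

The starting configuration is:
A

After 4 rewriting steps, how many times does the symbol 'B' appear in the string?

gen 0: A
gen 1: ABA
gen 2: ABAAAABA
gen 3: ABAAAABAABAABAABAAAABA
gen 4: ABAAAABAABAABAABAAAABAABAAAABAABAAAABAABAAAABAABAABAABAAAABA

16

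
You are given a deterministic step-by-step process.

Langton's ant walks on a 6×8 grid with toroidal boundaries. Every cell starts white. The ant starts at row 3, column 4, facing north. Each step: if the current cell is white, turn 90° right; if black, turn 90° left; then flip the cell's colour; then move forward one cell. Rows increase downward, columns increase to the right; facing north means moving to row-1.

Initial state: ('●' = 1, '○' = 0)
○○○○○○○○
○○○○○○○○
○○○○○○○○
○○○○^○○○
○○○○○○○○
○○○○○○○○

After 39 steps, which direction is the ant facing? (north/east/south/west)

step 0: ○○○○○○○○
○○○○○○○○
○○○○○○○○
○○○○^○○○
○○○○○○○○
○○○○○○○○
step 1: ○○○○○○○○
○○○○○○○○
○○○○○○○○
○○○○●>○○
○○○○○○○○
○○○○○○○○
step 2: ○○○○○○○○
○○○○○○○○
○○○○○○○○
○○○○●●○○
○○○○○v○○
○○○○○○○○
step 3: ○○○○○○○○
○○○○○○○○
○○○○○○○○
○○○○●●○○
○○○○<●○○
○○○○○○○○
step 4: ○○○○○○○○
○○○○○○○○
○○○○○○○○
○○○○^●○○
○○○○●●○○
○○○○○○○○
step 5: ○○○○○○○○
○○○○○○○○
○○○○○○○○
○○○<○●○○
○○○○●●○○
○○○○○○○○
step 6: ○○○○○○○○
○○○○○○○○
○○○^○○○○
○○○●○●○○
○○○○●●○○
○○○○○○○○
step 7: ○○○○○○○○
○○○○○○○○
○○○●>○○○
○○○●○●○○
○○○○●●○○
○○○○○○○○
step 8: ○○○○○○○○
○○○○○○○○
○○○●●○○○
○○○●v●○○
○○○○●●○○
○○○○○○○○
step 9: ○○○○○○○○
○○○○○○○○
○○○●●○○○
○○○<●●○○
○○○○●●○○
○○○○○○○○
step 10: ○○○○○○○○
○○○○○○○○
○○○●●○○○
○○○○●●○○
○○○v●●○○
○○○○○○○○
step 11: ○○○○○○○○
○○○○○○○○
○○○●●○○○
○○○○●●○○
○○<●●●○○
○○○○○○○○
step 12: ○○○○○○○○
○○○○○○○○
○○○●●○○○
○○^○●●○○
○○●●●●○○
○○○○○○○○
step 13: ○○○○○○○○
○○○○○○○○
○○○●●○○○
○○●>●●○○
○○●●●●○○
○○○○○○○○
step 14: ○○○○○○○○
○○○○○○○○
○○○●●○○○
○○●●●●○○
○○●v●●○○
○○○○○○○○
step 15: ○○○○○○○○
○○○○○○○○
○○○●●○○○
○○●●●●○○
○○●○>●○○
○○○○○○○○
step 16: ○○○○○○○○
○○○○○○○○
○○○●●○○○
○○●●^●○○
○○●○○●○○
○○○○○○○○
step 17: ○○○○○○○○
○○○○○○○○
○○○●●○○○
○○●<○●○○
○○●○○●○○
○○○○○○○○
step 18: ○○○○○○○○
○○○○○○○○
○○○●●○○○
○○●○○●○○
○○●v○●○○
○○○○○○○○
step 19: ○○○○○○○○
○○○○○○○○
○○○●●○○○
○○●○○●○○
○○<●○●○○
○○○○○○○○
step 20: ○○○○○○○○
○○○○○○○○
○○○●●○○○
○○●○○●○○
○○○●○●○○
○○v○○○○○
step 21: ○○○○○○○○
○○○○○○○○
○○○●●○○○
○○●○○●○○
○○○●○●○○
○<●○○○○○
step 22: ○○○○○○○○
○○○○○○○○
○○○●●○○○
○○●○○●○○
○^○●○●○○
○●●○○○○○
step 23: ○○○○○○○○
○○○○○○○○
○○○●●○○○
○○●○○●○○
○●>●○●○○
○●●○○○○○
step 24: ○○○○○○○○
○○○○○○○○
○○○●●○○○
○○●○○●○○
○●●●○●○○
○●v○○○○○
step 25: ○○○○○○○○
○○○○○○○○
○○○●●○○○
○○●○○●○○
○●●●○●○○
○●○>○○○○
step 26: ○○○v○○○○
○○○○○○○○
○○○●●○○○
○○●○○●○○
○●●●○●○○
○●○●○○○○
step 27: ○○<●○○○○
○○○○○○○○
○○○●●○○○
○○●○○●○○
○●●●○●○○
○●○●○○○○
step 28: ○○●●○○○○
○○○○○○○○
○○○●●○○○
○○●○○●○○
○●●●○●○○
○●^●○○○○
step 29: ○○●●○○○○
○○○○○○○○
○○○●●○○○
○○●○○●○○
○●●●○●○○
○●●>○○○○
step 30: ○○●●○○○○
○○○○○○○○
○○○●●○○○
○○●○○●○○
○●●^○●○○
○●●○○○○○
step 31: ○○●●○○○○
○○○○○○○○
○○○●●○○○
○○●○○●○○
○●<○○●○○
○●●○○○○○
step 32: ○○●●○○○○
○○○○○○○○
○○○●●○○○
○○●○○●○○
○●○○○●○○
○●v○○○○○
step 33: ○○●●○○○○
○○○○○○○○
○○○●●○○○
○○●○○●○○
○●○○○●○○
○●○>○○○○
step 34: ○○●v○○○○
○○○○○○○○
○○○●●○○○
○○●○○●○○
○●○○○●○○
○●○●○○○○
step 35: ○○●○>○○○
○○○○○○○○
○○○●●○○○
○○●○○●○○
○●○○○●○○
○●○●○○○○
step 36: ○○●○●○○○
○○○○v○○○
○○○●●○○○
○○●○○●○○
○●○○○●○○
○●○●○○○○
step 37: ○○●○●○○○
○○○<●○○○
○○○●●○○○
○○●○○●○○
○●○○○●○○
○●○●○○○○
step 38: ○○●^●○○○
○○○●●○○○
○○○●●○○○
○○●○○●○○
○●○○○●○○
○●○●○○○○
step 39: ○○●●>○○○
○○○●●○○○
○○○●●○○○
○○●○○●○○
○●○○○●○○
○●○●○○○○

east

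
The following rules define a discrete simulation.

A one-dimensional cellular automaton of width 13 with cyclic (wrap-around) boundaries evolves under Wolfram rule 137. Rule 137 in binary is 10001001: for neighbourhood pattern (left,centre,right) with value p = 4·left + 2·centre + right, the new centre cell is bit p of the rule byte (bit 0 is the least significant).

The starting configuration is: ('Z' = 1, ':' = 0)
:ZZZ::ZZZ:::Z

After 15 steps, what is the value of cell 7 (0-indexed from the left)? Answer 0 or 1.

k=0  :ZZZ::ZZZ:::Z
k=1  :ZZ:::ZZ::Z::
k=2  :Z::Z:Z:::::Z
k=3  ::::::::ZZZ::
k=4  ZZZZZZZ:ZZ::Z
k=5  ZZZZZZ::Z:::Z
k=6  ZZZZZ:::::Z:Z
k=7  ZZZZ::ZZZ:::Z
k=8  ZZZ:::ZZ::Z:Z
k=9  ZZ::Z:Z:::::Z
k=10  Z:::::::ZZZ:Z
k=11  ::ZZZZZ:ZZ::Z
k=12  ::ZZZZ::Z::::
k=13  Z:ZZZ:::::ZZZ
k=14  ::ZZ::ZZZ:ZZZ
k=15  ::Z:::ZZ::ZZ:

1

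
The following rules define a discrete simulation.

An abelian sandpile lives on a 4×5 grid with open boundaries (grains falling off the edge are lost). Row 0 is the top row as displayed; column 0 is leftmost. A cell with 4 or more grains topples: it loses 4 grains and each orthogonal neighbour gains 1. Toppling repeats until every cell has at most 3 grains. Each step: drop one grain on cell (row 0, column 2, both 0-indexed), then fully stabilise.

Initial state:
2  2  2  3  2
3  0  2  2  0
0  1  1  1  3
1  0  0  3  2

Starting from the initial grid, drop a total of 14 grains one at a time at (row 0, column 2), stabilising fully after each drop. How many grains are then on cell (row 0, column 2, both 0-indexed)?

0) 2  2  2  3  2
3  0  2  2  0
0  1  1  1  3
1  0  0  3  2
1) 2  2  3  3  2
3  0  2  2  0
0  1  1  1  3
1  0  0  3  2
2) 2  3  1  0  3
3  0  3  3  0
0  1  1  1  3
1  0  0  3  2
3) 2  3  2  0  3
3  0  3  3  0
0  1  1  1  3
1  0  0  3  2
4) 2  3  3  0  3
3  0  3  3  0
0  1  1  1  3
1  0  0  3  2
5) 3  0  2  2  3
3  2  1  0  1
0  1  2  2  3
1  0  0  3  2
6) 3  0  3  2  3
3  2  1  0  1
0  1  2  2  3
1  0  0  3  2
7) 3  1  0  3  3
3  2  2  0  1
0  1  2  2  3
1  0  0  3  2
8) 3  1  1  3  3
3  2  2  0  1
0  1  2  2  3
1  0  0  3  2
9) 3  1  2  3  3
3  2  2  0  1
0  1  2  2  3
1  0  0  3  2
10) 3  1  3  3  3
3  2  2  0  1
0  1  2  2  3
1  0  0  3  2
11) 3  2  1  1  0
3  2  3  1  2
0  1  2  2  3
1  0  0  3  2
12) 3  2  2  1  0
3  2  3  1  2
0  1  2  2  3
1  0  0  3  2
13) 3  2  3  1  0
3  2  3  1  2
0  1  2  2  3
1  0  0  3  2
14) 3  3  1  2  0
3  3  0  2  2
0  1  3  2  3
1  0  0  3  2

1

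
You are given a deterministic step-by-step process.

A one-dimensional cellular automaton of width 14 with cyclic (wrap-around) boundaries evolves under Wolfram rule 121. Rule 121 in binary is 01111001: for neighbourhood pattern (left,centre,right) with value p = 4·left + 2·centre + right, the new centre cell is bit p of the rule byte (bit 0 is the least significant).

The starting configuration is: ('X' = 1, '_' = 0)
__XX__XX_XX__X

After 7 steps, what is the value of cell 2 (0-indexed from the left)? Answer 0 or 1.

0

gen 0: __XX__XX_XX__X
gen 1: X_XXX_XXXXXX__
gen 2: _XX_XXX____XX_
gen 3: _XXXX_XXXX_XXX
gen 4: XX__XXX__XXX_X
gen 5: _XX_X_XX_X_XXX
gen 6: XXXX_XXXX_XX_X
gen 7: ___XXX__XXXXXX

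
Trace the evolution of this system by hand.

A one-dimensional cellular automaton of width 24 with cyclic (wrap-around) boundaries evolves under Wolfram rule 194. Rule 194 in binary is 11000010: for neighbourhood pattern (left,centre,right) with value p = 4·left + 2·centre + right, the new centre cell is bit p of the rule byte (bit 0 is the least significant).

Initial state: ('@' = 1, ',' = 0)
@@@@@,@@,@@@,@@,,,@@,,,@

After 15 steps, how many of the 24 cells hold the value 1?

4

t=0: @@@@@,@@,@@@,@@,,,@@,,,@
t=1: @@@@@,,@,,@@,,@,,@,@,,@,
t=2: ,@@@@,@,,@,@,@,,@,,,,@,,
t=3: @,@@@,,,@,,,,,,@,,,,@,,,
t=4: ,,,@@,,@,,,,,,@,,,,@,,,@
t=5: ,,@,@,@,,,,,,@,,,,@,,,@,
t=6: ,@,,,,,,,,,,@,,,,@,,,@,,
t=7: @,,,,,,,,,,@,,,,@,,,@,,,
t=8: ,,,,,,,,,,@,,,,@,,,@,,,@
t=9: ,,,,,,,,,@,,,,@,,,@,,,@,
t=10: ,,,,,,,,@,,,,@,,,@,,,@,,
t=11: ,,,,,,,@,,,,@,,,@,,,@,,,
t=12: ,,,,,,@,,,,@,,,@,,,@,,,,
t=13: ,,,,,@,,,,@,,,@,,,@,,,,,
t=14: ,,,,@,,,,@,,,@,,,@,,,,,,
t=15: ,,,@,,,,@,,,@,,,@,,,,,,,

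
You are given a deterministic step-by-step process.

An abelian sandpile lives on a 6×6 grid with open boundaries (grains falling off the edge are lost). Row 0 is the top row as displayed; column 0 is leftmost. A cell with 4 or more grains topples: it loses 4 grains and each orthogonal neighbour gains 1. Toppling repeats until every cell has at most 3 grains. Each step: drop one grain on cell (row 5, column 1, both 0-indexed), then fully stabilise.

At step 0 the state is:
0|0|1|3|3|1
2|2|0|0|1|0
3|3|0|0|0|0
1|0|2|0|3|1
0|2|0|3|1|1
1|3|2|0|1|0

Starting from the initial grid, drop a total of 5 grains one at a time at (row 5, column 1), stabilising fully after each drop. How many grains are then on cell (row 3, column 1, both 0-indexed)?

[0] 0|0|1|3|3|1
2|2|0|0|1|0
3|3|0|0|0|0
1|0|2|0|3|1
0|2|0|3|1|1
1|3|2|0|1|0
[1] 0|0|1|3|3|1
2|2|0|0|1|0
3|3|0|0|0|0
1|0|2|0|3|1
0|3|0|3|1|1
2|0|3|0|1|0
[2] 0|0|1|3|3|1
2|2|0|0|1|0
3|3|0|0|0|0
1|0|2|0|3|1
0|3|0|3|1|1
2|1|3|0|1|0
[3] 0|0|1|3|3|1
2|2|0|0|1|0
3|3|0|0|0|0
1|0|2|0|3|1
0|3|0|3|1|1
2|2|3|0|1|0
[4] 0|0|1|3|3|1
2|2|0|0|1|0
3|3|0|0|0|0
1|0|2|0|3|1
0|3|0|3|1|1
2|3|3|0|1|0
[5] 0|0|1|3|3|1
2|2|0|0|1|0
3|3|0|0|0|0
1|1|2|0|3|1
1|0|2|3|1|1
3|2|0|1|1|0

1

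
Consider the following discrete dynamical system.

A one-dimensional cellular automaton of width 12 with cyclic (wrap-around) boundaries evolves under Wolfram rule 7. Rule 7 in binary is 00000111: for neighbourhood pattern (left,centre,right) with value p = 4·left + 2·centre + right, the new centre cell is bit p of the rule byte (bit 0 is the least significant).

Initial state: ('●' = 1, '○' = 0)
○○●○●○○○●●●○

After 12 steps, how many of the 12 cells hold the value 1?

3

[0] ○○●○●○○○●●●○
[1] ●●●○●○●●○○○○
[2] ○○○○●○○○○●●●
[3] ○●●●●○●●●○○○
[4] ●○○○○○○○○○●●
[5] ○○●●●●●●●●○○
[6] ●●○○○○○○○○○●
[7] ○○○●●●●●●●●○
[8] ●●●○○○○○○○○○
[9] ○○○○●●●●●●●●
[10] ○●●●○○○○○○○○
[11] ●○○○○●●●●●●●
[12] ○○●●●○○○○○○○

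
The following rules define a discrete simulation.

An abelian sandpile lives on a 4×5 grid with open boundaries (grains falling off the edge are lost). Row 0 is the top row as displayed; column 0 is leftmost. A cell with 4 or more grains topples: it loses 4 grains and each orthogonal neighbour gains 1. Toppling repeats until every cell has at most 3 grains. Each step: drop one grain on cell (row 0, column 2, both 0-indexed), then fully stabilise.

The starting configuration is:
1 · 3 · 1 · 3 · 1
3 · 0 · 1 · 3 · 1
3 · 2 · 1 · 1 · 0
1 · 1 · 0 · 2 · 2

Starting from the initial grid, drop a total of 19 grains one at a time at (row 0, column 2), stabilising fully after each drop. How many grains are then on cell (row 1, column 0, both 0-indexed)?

2

[0] 1 · 3 · 1 · 3 · 1
3 · 0 · 1 · 3 · 1
3 · 2 · 1 · 1 · 0
1 · 1 · 0 · 2 · 2
[1] 1 · 3 · 2 · 3 · 1
3 · 0 · 1 · 3 · 1
3 · 2 · 1 · 1 · 0
1 · 1 · 0 · 2 · 2
[2] 1 · 3 · 3 · 3 · 1
3 · 0 · 1 · 3 · 1
3 · 2 · 1 · 1 · 0
1 · 1 · 0 · 2 · 2
[3] 2 · 0 · 2 · 1 · 2
3 · 1 · 3 · 0 · 2
3 · 2 · 1 · 2 · 0
1 · 1 · 0 · 2 · 2
[4] 2 · 0 · 3 · 1 · 2
3 · 1 · 3 · 0 · 2
3 · 2 · 1 · 2 · 0
1 · 1 · 0 · 2 · 2
[5] 2 · 1 · 1 · 2 · 2
3 · 2 · 0 · 1 · 2
3 · 2 · 2 · 2 · 0
1 · 1 · 0 · 2 · 2
[6] 2 · 1 · 2 · 2 · 2
3 · 2 · 0 · 1 · 2
3 · 2 · 2 · 2 · 0
1 · 1 · 0 · 2 · 2
[7] 2 · 1 · 3 · 2 · 2
3 · 2 · 0 · 1 · 2
3 · 2 · 2 · 2 · 0
1 · 1 · 0 · 2 · 2
[8] 2 · 2 · 0 · 3 · 2
3 · 2 · 1 · 1 · 2
3 · 2 · 2 · 2 · 0
1 · 1 · 0 · 2 · 2
[9] 2 · 2 · 1 · 3 · 2
3 · 2 · 1 · 1 · 2
3 · 2 · 2 · 2 · 0
1 · 1 · 0 · 2 · 2
[10] 2 · 2 · 2 · 3 · 2
3 · 2 · 1 · 1 · 2
3 · 2 · 2 · 2 · 0
1 · 1 · 0 · 2 · 2
[11] 2 · 2 · 3 · 3 · 2
3 · 2 · 1 · 1 · 2
3 · 2 · 2 · 2 · 0
1 · 1 · 0 · 2 · 2
[12] 2 · 3 · 1 · 0 · 3
3 · 2 · 2 · 2 · 2
3 · 2 · 2 · 2 · 0
1 · 1 · 0 · 2 · 2
[13] 2 · 3 · 2 · 0 · 3
3 · 2 · 2 · 2 · 2
3 · 2 · 2 · 2 · 0
1 · 1 · 0 · 2 · 2
[14] 2 · 3 · 3 · 0 · 3
3 · 2 · 2 · 2 · 2
3 · 2 · 2 · 2 · 0
1 · 1 · 0 · 2 · 2
[15] 3 · 0 · 1 · 1 · 3
3 · 3 · 3 · 2 · 2
3 · 2 · 2 · 2 · 0
1 · 1 · 0 · 2 · 2
[16] 3 · 0 · 2 · 1 · 3
3 · 3 · 3 · 2 · 2
3 · 2 · 2 · 2 · 0
1 · 1 · 0 · 2 · 2
[17] 3 · 0 · 3 · 1 · 3
3 · 3 · 3 · 2 · 2
3 · 2 · 2 · 2 · 0
1 · 1 · 0 · 2 · 2
[18] 0 · 3 · 1 · 2 · 3
2 · 2 · 2 · 3 · 2
1 · 1 · 0 · 3 · 0
2 · 2 · 1 · 2 · 2
[19] 0 · 3 · 2 · 2 · 3
2 · 2 · 2 · 3 · 2
1 · 1 · 0 · 3 · 0
2 · 2 · 1 · 2 · 2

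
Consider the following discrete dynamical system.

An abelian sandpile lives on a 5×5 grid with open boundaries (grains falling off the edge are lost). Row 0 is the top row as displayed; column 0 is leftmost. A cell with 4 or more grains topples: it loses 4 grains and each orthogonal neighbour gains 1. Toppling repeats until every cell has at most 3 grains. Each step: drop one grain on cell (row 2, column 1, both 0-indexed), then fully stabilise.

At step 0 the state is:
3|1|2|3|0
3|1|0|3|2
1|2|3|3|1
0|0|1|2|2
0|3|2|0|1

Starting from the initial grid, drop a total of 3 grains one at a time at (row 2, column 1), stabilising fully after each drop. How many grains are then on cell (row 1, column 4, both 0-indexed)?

3

step 0: 3|1|2|3|0
3|1|0|3|2
1|2|3|3|1
0|0|1|2|2
0|3|2|0|1
step 1: 3|1|2|3|0
3|1|0|3|2
1|3|3|3|1
0|0|1|2|2
0|3|2|0|1
step 2: 3|1|3|0|1
3|2|2|1|3
2|1|1|1|2
0|1|2|3|2
0|3|2|0|1
step 3: 3|1|3|0|1
3|2|2|1|3
2|2|1|1|2
0|1|2|3|2
0|3|2|0|1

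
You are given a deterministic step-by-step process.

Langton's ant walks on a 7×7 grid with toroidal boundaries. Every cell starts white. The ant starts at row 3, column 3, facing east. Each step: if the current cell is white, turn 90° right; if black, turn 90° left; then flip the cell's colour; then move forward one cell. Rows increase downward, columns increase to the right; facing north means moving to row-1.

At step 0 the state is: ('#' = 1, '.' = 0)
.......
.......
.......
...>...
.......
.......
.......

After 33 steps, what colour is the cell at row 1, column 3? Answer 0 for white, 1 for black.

1

k=0  .......
.......
.......
...>...
.......
.......
.......
k=1  .......
.......
.......
...#...
...v...
.......
.......
k=2  .......
.......
.......
...#...
..<#...
.......
.......
k=3  .......
.......
.......
..^#...
..##...
.......
.......
k=4  .......
.......
.......
..#>...
..##...
.......
.......
k=5  .......
.......
...^...
..#....
..##...
.......
.......
k=6  .......
.......
...#>..
..#....
..##...
.......
.......
k=7  .......
.......
...##..
..#.v..
..##...
.......
.......
k=8  .......
.......
...##..
..#<#..
..##...
.......
.......
k=9  .......
.......
...^#..
..###..
..##...
.......
.......
k=10  .......
.......
..<.#..
..###..
..##...
.......
.......
k=11  .......
..^....
..#.#..
..###..
..##...
.......
.......
k=12  .......
..#>...
..#.#..
..###..
..##...
.......
.......
k=13  .......
..##...
..#v#..
..###..
..##...
.......
.......
k=14  .......
..##...
..<##..
..###..
..##...
.......
.......
k=15  .......
..##...
...##..
..v##..
..##...
.......
.......
k=16  .......
..##...
...##..
...>#..
..##...
.......
.......
k=17  .......
..##...
...^#..
....#..
..##...
.......
.......
k=18  .......
..##...
..<.#..
....#..
..##...
.......
.......
k=19  .......
..^#...
..#.#..
....#..
..##...
.......
.......
k=20  .......
.<.#...
..#.#..
....#..
..##...
.......
.......
k=21  .^.....
.#.#...
..#.#..
....#..
..##...
.......
.......
k=22  .#>....
.#.#...
..#.#..
....#..
..##...
.......
.......
k=23  .##....
.#v#...
..#.#..
....#..
..##...
.......
.......
k=24  .##....
.<##...
..#.#..
....#..
..##...
.......
.......
k=25  .##....
..##...
.v#.#..
....#..
..##...
.......
.......
k=26  .##....
..##...
<##.#..
....#..
..##...
.......
.......
k=27  .##....
^.##...
###.#..
....#..
..##...
.......
.......
k=28  .##....
#>##...
###.#..
....#..
..##...
.......
.......
k=29  .##....
####...
#v#.#..
....#..
..##...
.......
.......
k=30  .##....
####...
#.>.#..
....#..
..##...
.......
.......
k=31  .##....
##^#...
#...#..
....#..
..##...
.......
.......
k=32  .##....
#<.#...
#...#..
....#..
..##...
.......
.......
k=33  .##....
#..#...
#v..#..
....#..
..##...
.......
.......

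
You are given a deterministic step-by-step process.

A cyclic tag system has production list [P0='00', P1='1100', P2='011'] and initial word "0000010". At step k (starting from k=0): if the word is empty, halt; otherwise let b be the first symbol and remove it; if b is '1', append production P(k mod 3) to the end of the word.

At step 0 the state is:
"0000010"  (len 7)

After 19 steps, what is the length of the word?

8

gen 0: "0000010"  (len 7)
gen 1: "000010"  (len 6)
gen 2: "00010"  (len 5)
gen 3: "0010"  (len 4)
gen 4: "010"  (len 3)
gen 5: "10"  (len 2)
gen 6: "0011"  (len 4)
gen 7: "011"  (len 3)
gen 8: "11"  (len 2)
gen 9: "1011"  (len 4)
gen 10: "01100"  (len 5)
gen 11: "1100"  (len 4)
gen 12: "100011"  (len 6)
gen 13: "0001100"  (len 7)
gen 14: "001100"  (len 6)
gen 15: "01100"  (len 5)
gen 16: "1100"  (len 4)
gen 17: "1001100"  (len 7)
gen 18: "001100011"  (len 9)
gen 19: "01100011"  (len 8)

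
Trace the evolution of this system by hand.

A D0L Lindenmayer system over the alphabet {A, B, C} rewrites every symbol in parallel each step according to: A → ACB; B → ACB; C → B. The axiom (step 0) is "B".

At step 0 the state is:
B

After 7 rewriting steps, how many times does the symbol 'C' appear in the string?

169

0) B
1) ACB
2) ACBBACB
3) ACBBACBACBACBBACB
4) ACBBACBACBACBBACBACBBACBACBBACBACBACBBACB
5) ACBBACBACBACBBACBACBBACBACBBACBACBACBBACBACBBACBACBACBBACBACBBACBACBACBBACBACBBACBACBBACBACBACBBACB
6) ACBBACBACBACBBACBACBBACBACBBACBACBACBBACBACBBACBACBACBBACB…ACBBACBACBACBBACBACBBACBACBACBBACBACBBACBACBBACBACBACBBACB  (len 239)
7) ACBBACBACBACBBACBACBBACBACBBACBACBACBBACBACBBACBACBACBBACB…ACBBACBACBACBBACBACBBACBACBACBBACBACBBACBACBBACBACBACBBACB  (len 577)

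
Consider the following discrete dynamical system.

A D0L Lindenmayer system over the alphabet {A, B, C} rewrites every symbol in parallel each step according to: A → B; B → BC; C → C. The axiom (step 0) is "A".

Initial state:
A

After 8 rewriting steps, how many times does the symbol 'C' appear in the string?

7

0) A
1) B
2) BC
3) BCC
4) BCCC
5) BCCCC
6) BCCCCC
7) BCCCCCC
8) BCCCCCCC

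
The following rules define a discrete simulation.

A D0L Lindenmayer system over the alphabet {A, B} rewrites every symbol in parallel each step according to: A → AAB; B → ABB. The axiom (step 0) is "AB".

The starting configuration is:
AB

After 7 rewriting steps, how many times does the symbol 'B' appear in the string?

t=0: AB
t=1: AABABB
t=2: AABAABABBAABABBABB
t=3: AABAABABBAABAABABBAABABBABBAABAABABBAABABBABBAABABBABB
t=4: AABAABABBAABAABABBAABABBABBAABAABABBAABAABABBAABABBABBAABA…BABBAABAABABBAABABBABBAABABBABBAABAABABBAABABBABBAABABBABB  (len 162)
t=5: AABAABABBAABAABABBAABABBABBAABAABABBAABAABABBAABABBABBAABA…BABBAABAABABBAABABBABBAABABBABBAABAABABBAABABBABBAABABBABB  (len 486)
t=6: AABAABABBAABAABABBAABABBABBAABAABABBAABAABABBAABABBABBAABA…BABBAABAABABBAABABBABBAABABBABBAABAABABBAABABBABBAABABBABB  (len 1458)
t=7: AABAABABBAABAABABBAABABBABBAABAABABBAABAABABBAABABBABBAABA…BABBAABAABABBAABABBABBAABABBABBAABAABABBAABABBABBAABABBABB  (len 4374)

2187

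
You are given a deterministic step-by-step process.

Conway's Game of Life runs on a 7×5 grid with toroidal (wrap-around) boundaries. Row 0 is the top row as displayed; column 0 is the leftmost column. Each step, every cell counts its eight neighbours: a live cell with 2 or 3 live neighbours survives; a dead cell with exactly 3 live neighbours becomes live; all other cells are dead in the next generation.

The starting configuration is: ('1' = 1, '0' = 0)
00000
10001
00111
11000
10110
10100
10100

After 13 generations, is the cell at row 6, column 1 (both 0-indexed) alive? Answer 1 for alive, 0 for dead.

0) 00000
10001
00111
11000
10110
10100
10100
1) 11001
10001
00110
10000
10110
10100
00000
2) 01001
00100
11010
00000
10110
00111
00001
3) 10010
00111
01100
10010
01100
11100
00101
4) 11000
10001
11000
10010
00011
10000
00101
5) 01010
00001
01000
11110
10010
10000
00001
6) 10011
10100
01011
10010
10010
10000
10001
7) 00010
00100
01010
11010
11000
11000
01010
8) 00010
00110
11011
00000
00000
00001
11001
9) 11010
11000
11011
10001
00000
00001
10011
10) 00010
00010
00110
01010
10001
10011
01110
11) 00011
00011
00011
11010
01100
00000
11000
12) 00110
10100
00000
11010
11100
10100
10001
13) 10110
01110
10101
10001
00010
00110
10101

0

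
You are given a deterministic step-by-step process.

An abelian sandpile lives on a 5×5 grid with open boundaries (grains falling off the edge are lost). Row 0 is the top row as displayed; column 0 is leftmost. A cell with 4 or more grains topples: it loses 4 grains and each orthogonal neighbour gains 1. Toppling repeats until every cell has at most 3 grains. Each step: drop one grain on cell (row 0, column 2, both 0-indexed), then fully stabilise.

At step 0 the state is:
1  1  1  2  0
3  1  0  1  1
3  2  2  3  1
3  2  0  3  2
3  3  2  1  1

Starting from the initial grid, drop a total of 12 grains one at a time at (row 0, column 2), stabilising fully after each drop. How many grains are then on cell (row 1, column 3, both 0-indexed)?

0) 1  1  1  2  0
3  1  0  1  1
3  2  2  3  1
3  2  0  3  2
3  3  2  1  1
1) 1  1  2  2  0
3  1  0  1  1
3  2  2  3  1
3  2  0  3  2
3  3  2  1  1
2) 1  1  3  2  0
3  1  0  1  1
3  2  2  3  1
3  2  0  3  2
3  3  2  1  1
3) 1  2  0  3  0
3  1  1  1  1
3  2  2  3  1
3  2  0  3  2
3  3  2  1  1
4) 1  2  1  3  0
3  1  1  1  1
3  2  2  3  1
3  2  0  3  2
3  3  2  1  1
5) 1  2  2  3  0
3  1  1  1  1
3  2  2  3  1
3  2  0  3  2
3  3  2  1  1
6) 1  2  3  3  0
3  1  1  1  1
3  2  2  3  1
3  2  0  3  2
3  3  2  1  1
7) 1  3  1  0  1
3  1  2  2  1
3  2  2  3  1
3  2  0  3  2
3  3  2  1  1
8) 1  3  2  0  1
3  1  2  2  1
3  2  2  3  1
3  2  0  3  2
3  3  2  1  1
9) 1  3  3  0  1
3  1  2  2  1
3  2  2  3  1
3  2  0  3  2
3  3  2  1  1
10) 2  0  1  1  1
3  2  3  2  1
3  2  2  3  1
3  2  0  3  2
3  3  2  1  1
11) 2  0  2  1  1
3  2  3  2  1
3  2  2  3  1
3  2  0  3  2
3  3  2  1  1
12) 2  0  3  1  1
3  2  3  2  1
3  2  2  3  1
3  2  0  3  2
3  3  2  1  1

2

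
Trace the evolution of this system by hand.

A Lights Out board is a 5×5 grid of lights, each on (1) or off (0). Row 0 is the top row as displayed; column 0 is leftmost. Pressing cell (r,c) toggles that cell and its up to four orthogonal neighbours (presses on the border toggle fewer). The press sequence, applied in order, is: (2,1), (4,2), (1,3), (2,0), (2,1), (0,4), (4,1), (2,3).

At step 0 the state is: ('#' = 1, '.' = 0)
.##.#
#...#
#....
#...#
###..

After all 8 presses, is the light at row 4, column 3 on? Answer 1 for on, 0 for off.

k=0  .##.#
#...#
#....
#...#
###..
k=1  .##.#
##..#
.##..
##..#
###..
k=2  .##.#
##..#
.##..
###.#
#..#.
k=3  .####
####.
.###.
###.#
#..#.
k=4  .####
.###.
#.##.
.##.#
#..#.
k=5  .####
..##.
.#.#.
..#.#
#..#.
k=6  .##..
..###
.#.#.
..#.#
#..#.
k=7  .##..
..###
.#.#.
.##.#
.###.
k=8  .##..
..#.#
.##.#
.####
.###.

1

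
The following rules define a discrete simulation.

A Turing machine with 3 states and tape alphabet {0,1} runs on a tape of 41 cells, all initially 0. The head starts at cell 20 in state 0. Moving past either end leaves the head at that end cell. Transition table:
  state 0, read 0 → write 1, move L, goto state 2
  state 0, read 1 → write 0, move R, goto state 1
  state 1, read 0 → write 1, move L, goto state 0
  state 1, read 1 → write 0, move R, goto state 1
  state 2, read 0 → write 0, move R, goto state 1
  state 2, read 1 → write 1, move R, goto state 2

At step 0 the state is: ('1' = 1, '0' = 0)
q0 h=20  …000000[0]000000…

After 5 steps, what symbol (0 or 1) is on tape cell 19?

0

gen 0: q0 h=20  …000000[0]000000…
gen 1: q2 h=19  …000000[0]100000…
gen 2: q1 h=20  …000000[1]000000…
gen 3: q1 h=21  …000000[0]000000…
gen 4: q0 h=20  …000000[0]100000…
gen 5: q2 h=19  …000000[0]110000…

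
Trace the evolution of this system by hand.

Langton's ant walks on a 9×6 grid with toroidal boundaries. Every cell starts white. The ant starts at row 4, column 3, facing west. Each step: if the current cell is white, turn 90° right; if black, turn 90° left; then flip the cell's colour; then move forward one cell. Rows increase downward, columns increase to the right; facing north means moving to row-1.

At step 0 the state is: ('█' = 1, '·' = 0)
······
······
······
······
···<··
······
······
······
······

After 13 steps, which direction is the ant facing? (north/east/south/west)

north

0) ······
······
······
······
···<··
······
······
······
······
1) ······
······
······
···^··
···█··
······
······
······
······
2) ······
······
······
···█>·
···█··
······
······
······
······
3) ······
······
······
···██·
···█v·
······
······
······
······
4) ······
······
······
···██·
···<█·
······
······
······
······
5) ······
······
······
···██·
····█·
···v··
······
······
······
6) ······
······
······
···██·
····█·
··<█··
······
······
······
7) ······
······
······
···██·
··^·█·
··██··
······
······
······
8) ······
······
······
···██·
··█>█·
··██··
······
······
······
9) ······
······
······
···██·
··███·
··█v··
······
······
······
10) ······
······
······
···██·
··███·
··█·>·
······
······
······
11) ······
······
······
···██·
··███·
··█·█·
····v·
······
······
12) ······
······
······
···██·
··███·
··█·█·
···<█·
······
······
13) ······
······
······
···██·
··███·
··█^█·
···██·
······
······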